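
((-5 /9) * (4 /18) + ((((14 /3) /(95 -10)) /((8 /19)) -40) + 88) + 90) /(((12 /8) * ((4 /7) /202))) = 2687102677 /82620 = 32523.63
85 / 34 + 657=659.50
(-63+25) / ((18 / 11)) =-209 / 9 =-23.22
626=626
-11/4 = -2.75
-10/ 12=-5/ 6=-0.83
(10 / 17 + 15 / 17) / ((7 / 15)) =375 / 119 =3.15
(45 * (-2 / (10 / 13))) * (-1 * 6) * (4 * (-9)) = -25272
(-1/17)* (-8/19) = 8/323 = 0.02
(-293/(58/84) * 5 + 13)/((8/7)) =-428071/232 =-1845.13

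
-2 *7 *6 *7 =-588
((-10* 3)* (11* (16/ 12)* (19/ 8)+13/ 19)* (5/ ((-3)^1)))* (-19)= -101225/ 3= -33741.67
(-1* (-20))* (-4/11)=-80/11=-7.27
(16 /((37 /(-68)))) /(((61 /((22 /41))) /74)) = -47872 /2501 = -19.14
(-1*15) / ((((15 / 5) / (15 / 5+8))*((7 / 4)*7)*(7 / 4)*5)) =-176 / 343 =-0.51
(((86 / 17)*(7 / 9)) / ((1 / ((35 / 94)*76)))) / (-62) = -1.80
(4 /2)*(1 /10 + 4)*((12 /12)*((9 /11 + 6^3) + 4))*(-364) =-36250396 /55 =-659098.11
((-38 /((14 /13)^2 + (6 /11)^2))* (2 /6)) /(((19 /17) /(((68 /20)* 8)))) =-11819522 /55875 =-211.54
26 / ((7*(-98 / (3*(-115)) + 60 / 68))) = 152490 / 47887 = 3.18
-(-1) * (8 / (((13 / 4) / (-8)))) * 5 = -1280 / 13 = -98.46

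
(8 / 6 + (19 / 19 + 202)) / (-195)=-613 / 585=-1.05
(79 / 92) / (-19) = -79 / 1748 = -0.05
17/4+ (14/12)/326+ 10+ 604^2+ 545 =178668499/489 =365375.25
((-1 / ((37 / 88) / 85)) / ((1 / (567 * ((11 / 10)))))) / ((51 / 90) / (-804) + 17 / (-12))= 6619203360 / 74407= 88959.42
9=9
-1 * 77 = -77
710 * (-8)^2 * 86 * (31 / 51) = 121143040 / 51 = 2375353.73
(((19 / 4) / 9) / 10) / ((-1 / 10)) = -0.53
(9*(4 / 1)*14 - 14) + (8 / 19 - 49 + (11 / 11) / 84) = 704527 / 1596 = 441.43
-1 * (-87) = 87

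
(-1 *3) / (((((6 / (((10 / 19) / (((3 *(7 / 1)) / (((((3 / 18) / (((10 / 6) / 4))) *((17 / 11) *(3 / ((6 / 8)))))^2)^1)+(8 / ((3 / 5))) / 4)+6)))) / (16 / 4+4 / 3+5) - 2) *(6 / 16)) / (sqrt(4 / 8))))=-11467520 *sqrt(2) / 34648631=-0.47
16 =16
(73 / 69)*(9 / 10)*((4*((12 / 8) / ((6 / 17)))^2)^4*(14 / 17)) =629049185709 / 29440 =21367159.84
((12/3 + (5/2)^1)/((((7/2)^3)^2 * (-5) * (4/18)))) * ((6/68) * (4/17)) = -11232/170002805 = -0.00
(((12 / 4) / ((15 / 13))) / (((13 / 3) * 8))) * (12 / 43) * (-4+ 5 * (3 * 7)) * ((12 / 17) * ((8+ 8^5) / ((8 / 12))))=15772968 / 215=73362.64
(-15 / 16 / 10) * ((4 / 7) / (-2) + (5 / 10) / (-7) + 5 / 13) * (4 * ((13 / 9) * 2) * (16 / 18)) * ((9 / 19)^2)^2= -1215 / 912247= -0.00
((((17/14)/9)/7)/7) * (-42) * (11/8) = -187/1176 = -0.16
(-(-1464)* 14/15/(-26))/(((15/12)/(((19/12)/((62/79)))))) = -2563708/30225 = -84.82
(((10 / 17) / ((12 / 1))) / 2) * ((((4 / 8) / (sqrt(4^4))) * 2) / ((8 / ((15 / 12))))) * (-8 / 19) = -25 / 248064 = -0.00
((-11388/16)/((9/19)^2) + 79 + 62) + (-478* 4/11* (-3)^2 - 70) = -4665.48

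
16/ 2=8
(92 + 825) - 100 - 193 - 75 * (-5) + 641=1640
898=898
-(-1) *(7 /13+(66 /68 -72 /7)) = -27155 /3094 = -8.78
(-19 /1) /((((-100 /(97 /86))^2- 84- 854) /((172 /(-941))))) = 15374306 /30645715439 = 0.00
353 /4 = 88.25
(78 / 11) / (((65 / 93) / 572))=29016 / 5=5803.20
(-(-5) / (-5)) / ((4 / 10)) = -5 / 2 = -2.50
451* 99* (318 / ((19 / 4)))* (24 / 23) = 1363044672 / 437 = 3119095.36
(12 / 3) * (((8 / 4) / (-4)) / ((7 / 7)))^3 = -1 / 2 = -0.50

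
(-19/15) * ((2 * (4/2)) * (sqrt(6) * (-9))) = 228 * sqrt(6)/5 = 111.70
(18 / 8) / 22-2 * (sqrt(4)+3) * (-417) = 366969 / 88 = 4170.10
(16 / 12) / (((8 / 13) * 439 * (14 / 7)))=13 / 5268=0.00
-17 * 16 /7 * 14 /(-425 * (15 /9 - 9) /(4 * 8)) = -1536 /275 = -5.59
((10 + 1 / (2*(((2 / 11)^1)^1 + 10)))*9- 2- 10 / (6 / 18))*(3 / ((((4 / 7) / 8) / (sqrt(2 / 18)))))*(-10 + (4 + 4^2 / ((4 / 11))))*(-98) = -12187721 / 4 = -3046930.25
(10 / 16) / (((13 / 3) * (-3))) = -5 / 104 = -0.05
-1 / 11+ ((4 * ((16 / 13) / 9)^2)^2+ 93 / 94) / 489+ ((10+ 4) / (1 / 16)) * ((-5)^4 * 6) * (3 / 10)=23876641159248131681 / 94748609444346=251999.91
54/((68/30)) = 405/17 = 23.82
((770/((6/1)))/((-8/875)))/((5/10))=-336875/12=-28072.92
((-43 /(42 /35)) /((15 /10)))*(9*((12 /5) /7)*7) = -516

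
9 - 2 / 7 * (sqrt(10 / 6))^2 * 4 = 149 / 21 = 7.10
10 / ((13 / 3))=30 / 13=2.31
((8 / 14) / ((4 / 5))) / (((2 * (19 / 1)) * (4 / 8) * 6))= 5 / 798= 0.01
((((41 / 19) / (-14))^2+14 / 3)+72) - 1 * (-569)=137059415 / 212268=645.69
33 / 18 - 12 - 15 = -151 / 6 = -25.17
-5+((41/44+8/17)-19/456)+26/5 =35023/22440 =1.56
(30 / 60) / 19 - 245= -9309 / 38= -244.97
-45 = -45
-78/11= -7.09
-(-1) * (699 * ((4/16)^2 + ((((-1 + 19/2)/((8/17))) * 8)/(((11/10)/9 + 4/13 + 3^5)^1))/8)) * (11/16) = 65.69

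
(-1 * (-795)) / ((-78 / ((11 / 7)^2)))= -32065 / 1274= -25.17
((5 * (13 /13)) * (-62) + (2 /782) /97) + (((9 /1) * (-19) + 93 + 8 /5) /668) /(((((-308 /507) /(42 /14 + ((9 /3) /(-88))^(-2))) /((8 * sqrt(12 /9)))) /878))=1318136.19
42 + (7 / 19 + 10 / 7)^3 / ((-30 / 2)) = 1468509391 / 35289555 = 41.61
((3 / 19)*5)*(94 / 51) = 470 / 323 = 1.46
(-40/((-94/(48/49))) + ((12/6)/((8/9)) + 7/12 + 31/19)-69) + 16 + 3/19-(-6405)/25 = 208.24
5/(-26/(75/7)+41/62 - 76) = -0.06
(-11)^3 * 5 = -6655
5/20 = 1/4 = 0.25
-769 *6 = -4614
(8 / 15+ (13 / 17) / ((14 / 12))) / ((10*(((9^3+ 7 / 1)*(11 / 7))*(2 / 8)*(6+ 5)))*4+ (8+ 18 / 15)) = 1061 / 113554611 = 0.00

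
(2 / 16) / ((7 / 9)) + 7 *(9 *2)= 7065 / 56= 126.16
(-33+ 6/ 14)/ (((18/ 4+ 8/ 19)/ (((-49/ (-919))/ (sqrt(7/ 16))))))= -34656*sqrt(7)/ 171853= -0.53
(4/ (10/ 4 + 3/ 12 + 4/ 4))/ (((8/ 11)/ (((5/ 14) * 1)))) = 11/ 21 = 0.52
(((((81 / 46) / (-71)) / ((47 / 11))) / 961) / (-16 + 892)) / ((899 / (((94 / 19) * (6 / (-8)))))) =891 / 31308748492304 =0.00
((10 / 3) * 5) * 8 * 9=1200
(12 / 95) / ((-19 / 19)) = -12 / 95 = -0.13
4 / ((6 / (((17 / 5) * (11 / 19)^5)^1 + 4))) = 34839898 / 12380495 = 2.81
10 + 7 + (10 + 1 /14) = 379 /14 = 27.07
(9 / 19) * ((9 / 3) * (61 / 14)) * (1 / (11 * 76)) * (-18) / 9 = -1647 / 111188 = -0.01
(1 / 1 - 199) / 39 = -66 / 13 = -5.08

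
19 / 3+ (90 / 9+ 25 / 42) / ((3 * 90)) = 14453 / 2268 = 6.37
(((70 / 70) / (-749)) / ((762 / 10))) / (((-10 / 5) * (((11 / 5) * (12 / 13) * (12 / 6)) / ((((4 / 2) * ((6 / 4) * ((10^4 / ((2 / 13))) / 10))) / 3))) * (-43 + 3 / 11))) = -0.00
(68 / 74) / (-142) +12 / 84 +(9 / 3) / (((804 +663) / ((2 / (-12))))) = 7340083 / 53953326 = 0.14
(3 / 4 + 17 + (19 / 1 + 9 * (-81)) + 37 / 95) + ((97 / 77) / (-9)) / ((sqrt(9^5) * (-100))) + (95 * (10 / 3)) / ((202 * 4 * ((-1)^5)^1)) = -22370669147947 / 32315768100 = -692.25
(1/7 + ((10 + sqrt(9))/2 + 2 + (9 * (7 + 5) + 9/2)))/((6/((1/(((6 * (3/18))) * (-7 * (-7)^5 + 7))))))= 53/308847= 0.00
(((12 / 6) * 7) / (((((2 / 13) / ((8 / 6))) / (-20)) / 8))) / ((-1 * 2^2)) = 14560 / 3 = 4853.33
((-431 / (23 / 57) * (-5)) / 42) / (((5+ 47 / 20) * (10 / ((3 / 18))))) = 40945 / 142002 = 0.29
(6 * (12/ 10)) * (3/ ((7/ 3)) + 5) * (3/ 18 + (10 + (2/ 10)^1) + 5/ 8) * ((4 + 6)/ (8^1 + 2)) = 497.45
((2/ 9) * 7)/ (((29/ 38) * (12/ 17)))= 2261/ 783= 2.89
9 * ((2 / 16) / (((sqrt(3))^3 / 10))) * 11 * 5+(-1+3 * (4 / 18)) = -1 / 3+275 * sqrt(3) / 4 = 118.75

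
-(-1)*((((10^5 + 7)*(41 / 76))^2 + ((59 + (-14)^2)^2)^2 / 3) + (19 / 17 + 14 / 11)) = 4666238183474875 / 1080112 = 4320142895.81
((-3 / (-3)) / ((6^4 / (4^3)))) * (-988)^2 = 3904576 / 81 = 48204.64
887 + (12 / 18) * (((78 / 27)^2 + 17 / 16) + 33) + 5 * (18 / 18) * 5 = 1827889 / 1944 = 940.27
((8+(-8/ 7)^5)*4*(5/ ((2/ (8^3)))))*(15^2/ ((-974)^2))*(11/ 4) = 80536896000/ 3986099383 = 20.20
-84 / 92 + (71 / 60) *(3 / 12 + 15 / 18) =6109 / 16560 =0.37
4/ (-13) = -4/ 13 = -0.31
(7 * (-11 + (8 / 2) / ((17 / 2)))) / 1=-1253 / 17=-73.71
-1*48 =-48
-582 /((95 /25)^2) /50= -291 /361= -0.81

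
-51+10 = -41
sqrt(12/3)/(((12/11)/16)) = 88/3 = 29.33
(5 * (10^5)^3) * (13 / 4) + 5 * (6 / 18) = 48750000000000005 / 3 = 16250000000000001.67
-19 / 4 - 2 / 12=-59 / 12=-4.92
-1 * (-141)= 141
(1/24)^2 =1/576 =0.00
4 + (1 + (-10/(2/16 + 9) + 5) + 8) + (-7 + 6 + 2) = 1307/73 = 17.90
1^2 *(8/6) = 4/3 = 1.33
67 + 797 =864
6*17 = 102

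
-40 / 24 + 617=1846 / 3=615.33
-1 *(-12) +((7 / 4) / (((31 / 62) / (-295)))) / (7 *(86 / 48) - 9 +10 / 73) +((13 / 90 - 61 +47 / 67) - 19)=-2703548011 / 7772670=-347.83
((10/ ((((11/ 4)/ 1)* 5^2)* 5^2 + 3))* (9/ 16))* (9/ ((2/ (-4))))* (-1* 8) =3240/ 6887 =0.47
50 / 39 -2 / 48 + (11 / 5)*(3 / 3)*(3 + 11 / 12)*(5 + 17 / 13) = 6671 / 120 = 55.59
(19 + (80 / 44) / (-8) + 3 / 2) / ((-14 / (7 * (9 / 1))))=-2007 / 22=-91.23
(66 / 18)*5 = 55 / 3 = 18.33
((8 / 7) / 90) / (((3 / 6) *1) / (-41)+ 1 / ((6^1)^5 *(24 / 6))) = -566784 / 542885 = -1.04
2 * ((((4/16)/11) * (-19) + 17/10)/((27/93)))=961/110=8.74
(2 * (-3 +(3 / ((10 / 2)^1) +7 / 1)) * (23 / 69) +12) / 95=226 / 1425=0.16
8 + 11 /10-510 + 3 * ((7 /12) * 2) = -2487 /5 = -497.40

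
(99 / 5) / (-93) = -33 / 155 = -0.21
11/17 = 0.65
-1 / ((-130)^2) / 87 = -1 / 1470300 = -0.00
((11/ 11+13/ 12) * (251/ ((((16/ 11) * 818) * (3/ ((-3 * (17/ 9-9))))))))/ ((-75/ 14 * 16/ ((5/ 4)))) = -96635/ 2120256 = -0.05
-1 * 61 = -61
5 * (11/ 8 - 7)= -28.12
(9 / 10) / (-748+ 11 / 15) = -27 / 22418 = -0.00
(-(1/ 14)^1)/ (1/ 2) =-1/ 7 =-0.14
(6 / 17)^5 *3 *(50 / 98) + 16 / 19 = 1124248688 / 1321886867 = 0.85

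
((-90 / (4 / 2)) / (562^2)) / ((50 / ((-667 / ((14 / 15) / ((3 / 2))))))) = 54027 / 17687264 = 0.00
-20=-20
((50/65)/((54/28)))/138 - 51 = -1235099/24219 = -51.00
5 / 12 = 0.42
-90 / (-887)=90 / 887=0.10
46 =46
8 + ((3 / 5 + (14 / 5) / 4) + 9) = 183 / 10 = 18.30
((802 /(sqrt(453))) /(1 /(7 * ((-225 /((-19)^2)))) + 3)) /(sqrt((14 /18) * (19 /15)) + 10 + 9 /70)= -928415250 * sqrt(100415) /2214456264827 + 141052802625 * sqrt(453) /2214456264827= 1.22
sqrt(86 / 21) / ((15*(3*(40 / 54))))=0.06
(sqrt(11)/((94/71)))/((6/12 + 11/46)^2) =37559 * sqrt(11)/27166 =4.59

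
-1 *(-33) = 33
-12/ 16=-3/ 4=-0.75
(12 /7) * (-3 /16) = -9 /28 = -0.32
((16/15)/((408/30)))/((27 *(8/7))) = 7/2754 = 0.00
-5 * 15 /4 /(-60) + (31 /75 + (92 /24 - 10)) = -6529 /1200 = -5.44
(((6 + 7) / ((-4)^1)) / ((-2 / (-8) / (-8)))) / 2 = 52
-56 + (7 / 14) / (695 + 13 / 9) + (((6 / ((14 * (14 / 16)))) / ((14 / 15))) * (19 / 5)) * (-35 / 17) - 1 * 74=-1400389063 / 10442488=-134.10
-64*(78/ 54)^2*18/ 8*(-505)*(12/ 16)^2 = 85345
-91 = -91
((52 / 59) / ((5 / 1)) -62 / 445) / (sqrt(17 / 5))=194 * sqrt(85) / 89267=0.02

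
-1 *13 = -13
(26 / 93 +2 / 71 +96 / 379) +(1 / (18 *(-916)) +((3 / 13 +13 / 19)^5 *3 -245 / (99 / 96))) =-235.09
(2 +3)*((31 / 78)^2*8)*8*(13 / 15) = 15376 / 351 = 43.81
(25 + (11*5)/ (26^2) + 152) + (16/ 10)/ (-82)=24537231/ 138580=177.06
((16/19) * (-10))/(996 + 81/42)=-2240/265449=-0.01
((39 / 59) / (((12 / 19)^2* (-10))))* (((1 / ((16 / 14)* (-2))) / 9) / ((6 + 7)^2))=2527 / 53015040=0.00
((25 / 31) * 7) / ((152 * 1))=175 / 4712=0.04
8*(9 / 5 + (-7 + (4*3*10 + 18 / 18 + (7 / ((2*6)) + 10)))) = 1011.07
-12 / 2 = -6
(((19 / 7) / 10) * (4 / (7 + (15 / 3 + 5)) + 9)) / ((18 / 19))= 56677 / 21420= 2.65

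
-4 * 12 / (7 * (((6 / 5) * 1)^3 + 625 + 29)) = -1000 / 95627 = -0.01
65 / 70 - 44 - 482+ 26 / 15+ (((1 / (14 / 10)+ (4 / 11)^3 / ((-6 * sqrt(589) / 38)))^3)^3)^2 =-15003336894118279723715036923469473802726437709519497318445227556807271639774438826475273622312641 / 28668670177263025547800895360434820470495941997602193845053159059114280444364735739868409982710 - 352724637051849604641018663924729909817677708385183220793739027670491059507299328640 * sqrt(589) / 11396400119758396856324319686608239208494206924658705848350947117421471879107778191147369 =-523.34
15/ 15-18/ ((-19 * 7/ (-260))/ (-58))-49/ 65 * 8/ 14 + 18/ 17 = 300180467/ 146965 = 2042.53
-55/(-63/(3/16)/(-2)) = -55/168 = -0.33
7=7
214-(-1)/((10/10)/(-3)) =211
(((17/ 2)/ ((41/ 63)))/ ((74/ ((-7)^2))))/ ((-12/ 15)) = -262395/ 24272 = -10.81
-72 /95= -0.76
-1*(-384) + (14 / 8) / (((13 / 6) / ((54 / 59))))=384.74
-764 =-764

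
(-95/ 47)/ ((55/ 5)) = -95/ 517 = -0.18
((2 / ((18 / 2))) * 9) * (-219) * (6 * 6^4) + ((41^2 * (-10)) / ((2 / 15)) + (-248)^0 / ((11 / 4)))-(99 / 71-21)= -2758447507 / 781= -3531943.03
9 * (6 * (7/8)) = 47.25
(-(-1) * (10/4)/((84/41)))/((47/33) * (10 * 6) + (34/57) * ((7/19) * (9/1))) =814055/58328592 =0.01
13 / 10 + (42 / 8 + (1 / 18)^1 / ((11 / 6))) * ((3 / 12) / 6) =24077 / 15840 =1.52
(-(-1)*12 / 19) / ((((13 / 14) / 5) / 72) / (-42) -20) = -2540160 / 80438647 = -0.03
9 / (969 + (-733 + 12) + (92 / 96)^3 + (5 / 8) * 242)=124416 / 5531399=0.02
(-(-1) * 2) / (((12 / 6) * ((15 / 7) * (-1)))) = -7 / 15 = -0.47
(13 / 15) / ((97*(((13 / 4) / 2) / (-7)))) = -56 / 1455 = -0.04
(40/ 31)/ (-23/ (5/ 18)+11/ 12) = -2400/ 152303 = -0.02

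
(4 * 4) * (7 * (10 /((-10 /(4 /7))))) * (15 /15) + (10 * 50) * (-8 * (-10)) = 39936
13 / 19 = 0.68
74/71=1.04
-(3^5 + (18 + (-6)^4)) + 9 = -1548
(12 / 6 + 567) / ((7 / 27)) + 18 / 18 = 15370 / 7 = 2195.71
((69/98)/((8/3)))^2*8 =42849/76832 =0.56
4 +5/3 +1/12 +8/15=377/60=6.28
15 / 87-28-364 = -11363 / 29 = -391.83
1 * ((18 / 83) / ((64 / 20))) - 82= -81.93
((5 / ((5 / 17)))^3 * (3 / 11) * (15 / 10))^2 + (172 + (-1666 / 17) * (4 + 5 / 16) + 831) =3910847981 / 968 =4040132.21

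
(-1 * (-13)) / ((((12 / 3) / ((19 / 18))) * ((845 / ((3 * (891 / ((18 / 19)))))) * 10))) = 11913 / 10400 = 1.15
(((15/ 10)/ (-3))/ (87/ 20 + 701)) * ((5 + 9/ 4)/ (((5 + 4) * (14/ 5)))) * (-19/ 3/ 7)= 13775/ 74654244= 0.00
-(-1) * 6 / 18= 1 / 3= 0.33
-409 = -409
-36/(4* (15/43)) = -129/5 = -25.80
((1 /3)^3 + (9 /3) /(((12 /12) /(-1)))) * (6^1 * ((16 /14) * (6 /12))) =-10.16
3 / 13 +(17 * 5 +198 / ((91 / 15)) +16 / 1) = 12182 / 91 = 133.87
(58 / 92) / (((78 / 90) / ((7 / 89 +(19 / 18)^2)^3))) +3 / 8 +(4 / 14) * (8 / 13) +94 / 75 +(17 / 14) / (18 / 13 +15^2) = 277535771117821024079 / 91169490226098211200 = 3.04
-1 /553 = -0.00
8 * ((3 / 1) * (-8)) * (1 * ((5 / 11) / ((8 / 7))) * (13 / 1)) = -10920 / 11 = -992.73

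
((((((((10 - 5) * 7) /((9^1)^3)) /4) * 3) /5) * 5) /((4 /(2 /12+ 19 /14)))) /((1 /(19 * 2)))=380 /729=0.52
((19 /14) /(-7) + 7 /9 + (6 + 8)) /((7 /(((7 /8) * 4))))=12863 /1764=7.29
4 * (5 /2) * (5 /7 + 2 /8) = 135 /14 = 9.64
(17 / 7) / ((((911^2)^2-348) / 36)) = 612 / 4821382061251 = 0.00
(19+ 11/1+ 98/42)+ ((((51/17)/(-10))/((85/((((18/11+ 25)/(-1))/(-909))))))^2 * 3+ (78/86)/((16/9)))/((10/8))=6277730124450551/191736338337500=32.74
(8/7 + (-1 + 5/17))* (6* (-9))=-2808/119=-23.60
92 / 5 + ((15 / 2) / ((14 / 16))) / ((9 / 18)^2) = 1844 / 35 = 52.69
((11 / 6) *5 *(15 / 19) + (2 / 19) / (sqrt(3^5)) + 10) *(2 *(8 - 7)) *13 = 52 *sqrt(3) / 513 + 8515 / 19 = 448.33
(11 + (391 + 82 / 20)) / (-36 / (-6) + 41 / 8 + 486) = 16244 / 19885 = 0.82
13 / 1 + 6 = 19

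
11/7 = 1.57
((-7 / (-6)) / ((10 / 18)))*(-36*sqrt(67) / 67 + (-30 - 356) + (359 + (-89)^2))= 82887 / 5 - 378*sqrt(67) / 335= 16568.16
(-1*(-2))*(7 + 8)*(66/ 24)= 165/ 2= 82.50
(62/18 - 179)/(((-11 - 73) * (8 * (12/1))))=395/18144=0.02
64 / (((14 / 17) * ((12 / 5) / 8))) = 5440 / 21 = 259.05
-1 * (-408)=408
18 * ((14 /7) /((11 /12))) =432 /11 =39.27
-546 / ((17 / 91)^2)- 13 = -4525183 / 289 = -15658.07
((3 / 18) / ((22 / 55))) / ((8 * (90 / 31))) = 0.02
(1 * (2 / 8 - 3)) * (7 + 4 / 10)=-407 / 20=-20.35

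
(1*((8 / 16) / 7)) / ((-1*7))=-1 / 98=-0.01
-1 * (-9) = 9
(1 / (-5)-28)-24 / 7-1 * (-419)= 13558 / 35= 387.37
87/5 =17.40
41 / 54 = 0.76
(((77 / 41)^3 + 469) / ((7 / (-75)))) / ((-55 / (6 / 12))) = 35121945 / 758131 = 46.33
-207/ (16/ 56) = -1449/ 2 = -724.50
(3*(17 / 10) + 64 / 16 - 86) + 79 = 21 / 10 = 2.10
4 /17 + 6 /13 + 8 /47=9006 /10387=0.87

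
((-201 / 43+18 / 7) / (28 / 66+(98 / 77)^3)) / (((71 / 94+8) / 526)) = -62486560818 / 1229449249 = -50.82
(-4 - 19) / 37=-23 / 37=-0.62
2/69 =0.03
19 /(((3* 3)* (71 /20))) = 380 /639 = 0.59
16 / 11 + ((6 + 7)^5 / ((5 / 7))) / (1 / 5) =28589577 / 11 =2599052.45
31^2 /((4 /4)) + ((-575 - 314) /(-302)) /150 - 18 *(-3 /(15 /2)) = 43860349 /45300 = 968.22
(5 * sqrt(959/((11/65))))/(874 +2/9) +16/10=45 * sqrt(685685)/86548 +8/5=2.03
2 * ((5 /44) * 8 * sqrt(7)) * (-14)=-280 * sqrt(7) /11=-67.35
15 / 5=3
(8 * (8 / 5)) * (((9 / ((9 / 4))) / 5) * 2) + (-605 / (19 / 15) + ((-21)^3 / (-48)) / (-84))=-13967233 / 30400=-459.45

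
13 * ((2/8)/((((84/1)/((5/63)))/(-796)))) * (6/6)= -12935/5292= -2.44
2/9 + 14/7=20/9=2.22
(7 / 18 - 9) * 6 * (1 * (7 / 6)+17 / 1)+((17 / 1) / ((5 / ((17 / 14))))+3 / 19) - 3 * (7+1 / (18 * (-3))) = -11434571 / 11970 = -955.27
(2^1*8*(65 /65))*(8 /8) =16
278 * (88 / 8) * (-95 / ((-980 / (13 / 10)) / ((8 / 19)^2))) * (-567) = -25760592 / 665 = -38737.73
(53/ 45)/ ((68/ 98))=2597/ 1530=1.70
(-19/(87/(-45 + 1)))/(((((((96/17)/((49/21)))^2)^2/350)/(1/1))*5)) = 1466905632115/74816815104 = 19.61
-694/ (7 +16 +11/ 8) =-5552/ 195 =-28.47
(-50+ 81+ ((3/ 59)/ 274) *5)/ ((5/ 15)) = 1503483/ 16166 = 93.00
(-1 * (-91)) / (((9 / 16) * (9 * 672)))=13 / 486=0.03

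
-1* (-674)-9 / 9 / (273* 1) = 184001 / 273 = 674.00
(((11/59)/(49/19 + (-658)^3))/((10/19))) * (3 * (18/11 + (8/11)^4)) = -0.00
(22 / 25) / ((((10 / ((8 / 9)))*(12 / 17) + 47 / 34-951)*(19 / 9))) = -6732 / 15208075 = -0.00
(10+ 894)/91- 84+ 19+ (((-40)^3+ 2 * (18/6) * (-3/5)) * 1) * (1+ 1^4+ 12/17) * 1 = -1340021283/7735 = -173241.28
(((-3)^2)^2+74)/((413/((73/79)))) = 11315/32627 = 0.35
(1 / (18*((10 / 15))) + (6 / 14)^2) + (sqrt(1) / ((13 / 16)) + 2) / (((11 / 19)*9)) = 74587 / 84084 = 0.89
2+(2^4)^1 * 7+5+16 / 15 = 1801 / 15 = 120.07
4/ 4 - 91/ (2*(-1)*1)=46.50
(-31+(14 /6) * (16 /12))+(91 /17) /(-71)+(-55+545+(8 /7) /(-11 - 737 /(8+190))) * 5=9759658682 /4030173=2421.65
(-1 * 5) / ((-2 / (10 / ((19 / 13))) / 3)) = 51.32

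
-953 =-953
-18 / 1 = -18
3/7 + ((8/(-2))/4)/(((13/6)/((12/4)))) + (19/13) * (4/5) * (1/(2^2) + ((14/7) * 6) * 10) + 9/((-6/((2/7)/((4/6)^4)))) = 1000813/7280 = 137.47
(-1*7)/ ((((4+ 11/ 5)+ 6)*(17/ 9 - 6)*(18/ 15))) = 525/ 4514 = 0.12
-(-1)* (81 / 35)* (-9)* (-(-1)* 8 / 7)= -5832 / 245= -23.80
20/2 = 10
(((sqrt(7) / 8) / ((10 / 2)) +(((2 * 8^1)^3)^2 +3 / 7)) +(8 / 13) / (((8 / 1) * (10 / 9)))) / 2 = sqrt(7) / 80 +15267267013 / 1820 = 8388608.28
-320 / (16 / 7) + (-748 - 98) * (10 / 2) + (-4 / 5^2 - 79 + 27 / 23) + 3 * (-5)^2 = -2514467 / 575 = -4372.99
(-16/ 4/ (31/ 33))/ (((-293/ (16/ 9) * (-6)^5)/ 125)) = -2750/ 6621507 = -0.00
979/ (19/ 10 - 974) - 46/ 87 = -1298896/ 845727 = -1.54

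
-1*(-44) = 44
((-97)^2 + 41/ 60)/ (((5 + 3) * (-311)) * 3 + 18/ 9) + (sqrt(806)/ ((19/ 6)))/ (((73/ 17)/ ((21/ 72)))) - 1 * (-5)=119 * sqrt(806)/ 5548 + 1674019/ 447720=4.35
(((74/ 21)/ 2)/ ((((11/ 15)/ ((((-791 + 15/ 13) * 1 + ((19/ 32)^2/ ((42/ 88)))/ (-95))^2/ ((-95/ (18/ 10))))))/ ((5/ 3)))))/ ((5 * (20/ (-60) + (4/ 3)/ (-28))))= 2818645921758787213/ 113425055744000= 24850.29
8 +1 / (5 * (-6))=239 / 30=7.97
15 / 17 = 0.88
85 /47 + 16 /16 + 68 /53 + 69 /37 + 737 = 68476062 /92167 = 742.96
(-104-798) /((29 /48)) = -43296 /29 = -1492.97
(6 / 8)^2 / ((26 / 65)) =45 / 32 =1.41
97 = 97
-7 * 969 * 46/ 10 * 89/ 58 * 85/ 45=-78680539/ 870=-90437.40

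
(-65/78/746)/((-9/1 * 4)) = 5/161136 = 0.00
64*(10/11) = 640/11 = 58.18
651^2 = 423801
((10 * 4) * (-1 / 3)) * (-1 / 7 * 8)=320 / 21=15.24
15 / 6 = 5 / 2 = 2.50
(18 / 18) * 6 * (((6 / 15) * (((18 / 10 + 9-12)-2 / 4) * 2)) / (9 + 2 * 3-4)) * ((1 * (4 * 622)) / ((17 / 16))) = -1737.08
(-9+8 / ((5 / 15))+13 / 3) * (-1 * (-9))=174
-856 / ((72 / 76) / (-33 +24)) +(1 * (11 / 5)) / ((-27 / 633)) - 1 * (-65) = 366544 / 45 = 8145.42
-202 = -202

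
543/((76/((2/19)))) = 543/722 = 0.75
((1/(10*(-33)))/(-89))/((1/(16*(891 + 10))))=7208/14685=0.49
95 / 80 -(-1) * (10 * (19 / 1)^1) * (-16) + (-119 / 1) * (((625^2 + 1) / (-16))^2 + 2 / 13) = -59013671391567 / 832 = -70929893499.48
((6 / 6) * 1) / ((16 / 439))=439 / 16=27.44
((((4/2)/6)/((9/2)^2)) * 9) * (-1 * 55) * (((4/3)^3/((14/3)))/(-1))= 7040/1701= 4.14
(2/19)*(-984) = -1968/19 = -103.58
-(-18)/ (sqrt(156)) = 3 * sqrt(39)/ 13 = 1.44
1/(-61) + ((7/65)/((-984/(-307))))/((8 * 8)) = -3962351/249699840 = -0.02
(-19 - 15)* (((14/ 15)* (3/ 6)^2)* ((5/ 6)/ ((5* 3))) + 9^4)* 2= -60230099/ 135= -446148.88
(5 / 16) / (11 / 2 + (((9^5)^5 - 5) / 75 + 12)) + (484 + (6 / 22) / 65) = 3975006901033689318848818781077 / 8212752979194793615546606360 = 484.00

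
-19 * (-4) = 76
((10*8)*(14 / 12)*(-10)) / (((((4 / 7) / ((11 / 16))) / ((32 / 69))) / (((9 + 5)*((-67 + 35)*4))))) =193177600 / 207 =933225.12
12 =12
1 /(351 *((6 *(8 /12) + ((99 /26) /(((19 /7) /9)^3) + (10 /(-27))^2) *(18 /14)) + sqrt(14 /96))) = 21281401517576088 /1364326689170280666055 - 9709705287828 *sqrt(21) /1364326689170280666055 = 0.00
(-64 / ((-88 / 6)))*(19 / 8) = 114 / 11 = 10.36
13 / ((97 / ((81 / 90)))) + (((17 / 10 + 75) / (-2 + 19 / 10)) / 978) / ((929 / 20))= 45710977 / 440652570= 0.10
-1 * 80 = -80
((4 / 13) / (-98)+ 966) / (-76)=-153835 / 12103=-12.71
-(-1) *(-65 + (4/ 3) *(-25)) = -295/ 3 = -98.33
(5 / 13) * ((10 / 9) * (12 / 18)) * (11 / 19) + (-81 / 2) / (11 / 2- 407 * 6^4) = 1160966489 / 7035348177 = 0.17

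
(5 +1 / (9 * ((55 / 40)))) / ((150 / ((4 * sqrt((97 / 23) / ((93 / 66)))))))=1006 * sqrt(1521542) / 5294025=0.23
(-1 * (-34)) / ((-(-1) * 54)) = 17 / 27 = 0.63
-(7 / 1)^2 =-49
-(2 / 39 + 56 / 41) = -2266 / 1599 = -1.42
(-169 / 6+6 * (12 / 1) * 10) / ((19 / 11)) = 45661 / 114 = 400.54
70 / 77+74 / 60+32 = 34.14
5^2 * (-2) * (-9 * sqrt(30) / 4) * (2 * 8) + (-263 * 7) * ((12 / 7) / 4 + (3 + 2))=-9994 + 1800 * sqrt(30)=-134.99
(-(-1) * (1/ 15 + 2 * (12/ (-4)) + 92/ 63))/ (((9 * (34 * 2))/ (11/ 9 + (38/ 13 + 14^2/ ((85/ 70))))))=-463973837/ 383439420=-1.21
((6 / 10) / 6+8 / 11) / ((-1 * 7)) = -13 / 110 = -0.12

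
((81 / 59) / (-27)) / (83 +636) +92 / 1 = 3902729 / 42421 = 92.00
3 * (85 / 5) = 51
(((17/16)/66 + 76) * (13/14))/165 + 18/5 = 1965049/487872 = 4.03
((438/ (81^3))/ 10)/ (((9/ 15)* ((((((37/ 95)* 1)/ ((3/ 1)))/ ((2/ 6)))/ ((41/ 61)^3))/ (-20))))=-9559342700/ 4463199355977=-0.00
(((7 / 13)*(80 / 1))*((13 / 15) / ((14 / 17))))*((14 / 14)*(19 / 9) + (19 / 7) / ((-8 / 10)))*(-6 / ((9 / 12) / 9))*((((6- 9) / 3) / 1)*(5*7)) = -439280 / 3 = -146426.67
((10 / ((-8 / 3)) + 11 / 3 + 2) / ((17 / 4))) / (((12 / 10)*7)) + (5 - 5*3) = -9.95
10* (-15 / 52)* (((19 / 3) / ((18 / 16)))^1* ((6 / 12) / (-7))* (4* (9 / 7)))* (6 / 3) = 11.93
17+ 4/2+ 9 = 28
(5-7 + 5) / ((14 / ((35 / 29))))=15 / 58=0.26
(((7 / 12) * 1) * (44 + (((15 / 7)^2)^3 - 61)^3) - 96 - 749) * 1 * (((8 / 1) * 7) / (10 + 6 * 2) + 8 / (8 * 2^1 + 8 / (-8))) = 9213347967581392147864 / 115152104423667465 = 80010.24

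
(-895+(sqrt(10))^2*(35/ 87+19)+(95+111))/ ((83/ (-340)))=14641420/ 7221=2027.62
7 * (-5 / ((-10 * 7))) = 0.50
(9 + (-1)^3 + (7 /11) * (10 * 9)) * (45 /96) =30.60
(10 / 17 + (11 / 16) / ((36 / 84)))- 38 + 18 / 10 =-34.01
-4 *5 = -20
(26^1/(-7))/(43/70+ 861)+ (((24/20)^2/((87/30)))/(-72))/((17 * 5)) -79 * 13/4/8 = -763532857591/23787447200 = -32.10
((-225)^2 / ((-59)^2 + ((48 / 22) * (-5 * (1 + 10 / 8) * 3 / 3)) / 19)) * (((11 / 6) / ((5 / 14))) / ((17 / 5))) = 271569375 / 12363403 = 21.97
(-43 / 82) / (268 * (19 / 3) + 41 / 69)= -2967 / 9606874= -0.00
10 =10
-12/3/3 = -4/3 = -1.33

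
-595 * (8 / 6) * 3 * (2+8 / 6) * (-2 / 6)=23800 / 9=2644.44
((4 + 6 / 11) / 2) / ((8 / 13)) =325 / 88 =3.69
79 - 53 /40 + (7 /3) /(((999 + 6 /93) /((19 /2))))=288763151 /3716520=77.70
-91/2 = -45.50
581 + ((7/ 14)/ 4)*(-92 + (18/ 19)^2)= 205630/ 361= 569.61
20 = 20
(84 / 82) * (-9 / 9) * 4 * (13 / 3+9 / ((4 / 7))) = -3374 / 41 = -82.29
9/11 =0.82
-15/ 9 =-5/ 3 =-1.67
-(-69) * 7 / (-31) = -483 / 31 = -15.58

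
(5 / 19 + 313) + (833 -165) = 18644 / 19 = 981.26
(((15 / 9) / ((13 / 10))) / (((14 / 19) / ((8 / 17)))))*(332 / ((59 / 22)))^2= 202723980800 / 16155321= 12548.43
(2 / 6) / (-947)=-1 / 2841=-0.00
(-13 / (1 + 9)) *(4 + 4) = -52 / 5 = -10.40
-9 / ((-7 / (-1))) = -9 / 7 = -1.29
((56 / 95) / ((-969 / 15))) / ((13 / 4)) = -224 / 79781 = -0.00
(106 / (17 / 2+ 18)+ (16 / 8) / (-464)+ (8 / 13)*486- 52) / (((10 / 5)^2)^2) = 757235 / 48256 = 15.69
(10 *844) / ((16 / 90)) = 47475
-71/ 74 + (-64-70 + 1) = -9913/ 74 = -133.96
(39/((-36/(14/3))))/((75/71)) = -6461/1350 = -4.79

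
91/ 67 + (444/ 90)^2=387367/ 15075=25.70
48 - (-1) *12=60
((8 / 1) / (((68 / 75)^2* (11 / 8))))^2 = 506250000 / 10106041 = 50.09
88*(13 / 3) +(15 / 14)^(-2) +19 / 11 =950231 / 2475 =383.93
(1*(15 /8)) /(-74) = -15 /592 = -0.03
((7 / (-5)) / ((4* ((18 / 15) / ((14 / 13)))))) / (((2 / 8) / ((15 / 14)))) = -35 / 26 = -1.35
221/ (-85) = -13/ 5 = -2.60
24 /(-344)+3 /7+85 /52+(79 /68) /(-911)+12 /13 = 176664234 /60600631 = 2.92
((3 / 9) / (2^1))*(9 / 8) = 3 / 16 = 0.19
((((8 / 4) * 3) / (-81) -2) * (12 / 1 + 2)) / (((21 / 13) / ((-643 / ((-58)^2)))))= 234052 / 68121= 3.44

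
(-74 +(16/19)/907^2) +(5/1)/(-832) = -962406357351/13004435392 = -74.01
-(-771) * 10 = 7710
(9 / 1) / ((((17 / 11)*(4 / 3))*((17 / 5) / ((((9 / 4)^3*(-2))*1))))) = -1082565 / 36992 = -29.26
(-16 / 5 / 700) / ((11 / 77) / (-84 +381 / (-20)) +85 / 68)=-32976 / 9006875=-0.00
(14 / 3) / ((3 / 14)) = 196 / 9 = 21.78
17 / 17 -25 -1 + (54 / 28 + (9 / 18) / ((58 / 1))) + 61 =30805 / 812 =37.94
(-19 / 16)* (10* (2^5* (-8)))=3040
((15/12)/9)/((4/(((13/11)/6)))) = 65/9504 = 0.01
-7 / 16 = -0.44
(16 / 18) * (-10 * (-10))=800 / 9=88.89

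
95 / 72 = 1.32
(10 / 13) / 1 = 10 / 13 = 0.77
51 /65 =0.78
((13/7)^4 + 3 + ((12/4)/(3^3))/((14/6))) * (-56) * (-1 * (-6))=-1722160/343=-5020.87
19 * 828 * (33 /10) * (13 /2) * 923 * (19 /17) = 29589426009 /85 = 348110894.22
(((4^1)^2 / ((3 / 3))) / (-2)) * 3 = -24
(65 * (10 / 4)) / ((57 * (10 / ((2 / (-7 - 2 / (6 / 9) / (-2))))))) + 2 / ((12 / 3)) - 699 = -876049 / 1254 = -698.60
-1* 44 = -44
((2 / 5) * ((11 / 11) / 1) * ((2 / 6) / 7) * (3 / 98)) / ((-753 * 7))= -0.00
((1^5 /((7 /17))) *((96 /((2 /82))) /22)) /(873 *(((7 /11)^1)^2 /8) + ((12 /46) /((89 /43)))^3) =8417613110904448 /856170605626203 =9.83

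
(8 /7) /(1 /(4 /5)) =32 /35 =0.91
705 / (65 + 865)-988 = -61209 / 62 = -987.24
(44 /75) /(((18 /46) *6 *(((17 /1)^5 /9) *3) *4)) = 253 /1916806950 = 0.00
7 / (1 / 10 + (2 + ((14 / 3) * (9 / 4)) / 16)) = 160 / 63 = 2.54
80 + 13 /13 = 81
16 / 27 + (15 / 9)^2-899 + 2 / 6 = -24173 / 27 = -895.30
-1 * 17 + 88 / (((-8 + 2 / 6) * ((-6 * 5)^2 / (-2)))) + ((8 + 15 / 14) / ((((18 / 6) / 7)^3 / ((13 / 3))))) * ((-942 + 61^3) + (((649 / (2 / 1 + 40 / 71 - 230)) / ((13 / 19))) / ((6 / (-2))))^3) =151784738760738852051889991 / 1344656930943830400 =112879899.15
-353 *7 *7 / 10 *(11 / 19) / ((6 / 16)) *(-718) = 546446824 / 285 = 1917357.28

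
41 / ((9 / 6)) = 82 / 3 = 27.33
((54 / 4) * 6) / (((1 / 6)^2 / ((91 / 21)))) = 12636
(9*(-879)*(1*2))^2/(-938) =-125167842/469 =-266882.39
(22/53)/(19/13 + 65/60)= 3432/21041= 0.16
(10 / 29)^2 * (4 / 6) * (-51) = -3400 / 841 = -4.04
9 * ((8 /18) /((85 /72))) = 288 /85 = 3.39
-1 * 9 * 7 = -63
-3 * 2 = -6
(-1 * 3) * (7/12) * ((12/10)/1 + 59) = -2107/20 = -105.35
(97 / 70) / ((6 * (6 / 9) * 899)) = 97 / 251720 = 0.00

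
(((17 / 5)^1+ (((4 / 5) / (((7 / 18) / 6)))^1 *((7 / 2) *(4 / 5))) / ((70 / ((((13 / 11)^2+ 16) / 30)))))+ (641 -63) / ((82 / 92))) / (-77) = -2831006267 / 334247375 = -8.47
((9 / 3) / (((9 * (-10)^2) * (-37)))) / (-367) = 0.00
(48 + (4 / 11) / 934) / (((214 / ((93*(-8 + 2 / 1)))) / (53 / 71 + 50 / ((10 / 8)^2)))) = -159948984150 / 39025789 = -4098.55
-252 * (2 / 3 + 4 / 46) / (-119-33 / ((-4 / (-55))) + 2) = 5824 / 17503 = 0.33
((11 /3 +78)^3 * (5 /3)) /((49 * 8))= 1500625 /648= 2315.78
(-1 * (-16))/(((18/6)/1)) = 16/3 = 5.33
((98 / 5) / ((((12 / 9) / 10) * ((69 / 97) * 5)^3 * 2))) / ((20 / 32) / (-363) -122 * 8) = -21644952868 / 12931889101125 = -0.00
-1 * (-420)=420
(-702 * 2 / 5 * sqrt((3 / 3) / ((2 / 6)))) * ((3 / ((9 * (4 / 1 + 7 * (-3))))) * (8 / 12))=312 * sqrt(3) / 85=6.36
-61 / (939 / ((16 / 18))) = -488 / 8451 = -0.06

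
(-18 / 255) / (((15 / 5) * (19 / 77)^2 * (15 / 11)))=-130438 / 460275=-0.28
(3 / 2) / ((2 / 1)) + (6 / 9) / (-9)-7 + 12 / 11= -6217 / 1188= -5.23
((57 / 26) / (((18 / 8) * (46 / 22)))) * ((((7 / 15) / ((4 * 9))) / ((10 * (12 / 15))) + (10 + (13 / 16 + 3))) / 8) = 0.80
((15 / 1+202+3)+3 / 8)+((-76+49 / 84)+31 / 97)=338207 / 2328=145.28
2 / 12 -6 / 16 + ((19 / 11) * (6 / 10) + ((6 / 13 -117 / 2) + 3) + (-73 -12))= -2388851 / 17160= -139.21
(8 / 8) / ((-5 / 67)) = -67 / 5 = -13.40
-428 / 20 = -21.40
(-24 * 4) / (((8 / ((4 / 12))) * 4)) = -1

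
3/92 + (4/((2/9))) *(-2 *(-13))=43059/92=468.03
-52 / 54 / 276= -13 / 3726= -0.00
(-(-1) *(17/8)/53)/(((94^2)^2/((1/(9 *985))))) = 17/293464796088960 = 0.00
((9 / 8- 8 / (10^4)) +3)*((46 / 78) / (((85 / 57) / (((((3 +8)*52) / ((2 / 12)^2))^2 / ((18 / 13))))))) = 499489983.08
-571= -571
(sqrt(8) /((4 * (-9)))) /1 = -sqrt(2) /18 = -0.08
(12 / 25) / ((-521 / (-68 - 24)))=1104 / 13025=0.08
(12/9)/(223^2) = 4/149187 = 0.00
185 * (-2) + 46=-324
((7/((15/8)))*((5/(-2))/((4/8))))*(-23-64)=1624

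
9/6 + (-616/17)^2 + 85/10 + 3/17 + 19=387888/289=1342.17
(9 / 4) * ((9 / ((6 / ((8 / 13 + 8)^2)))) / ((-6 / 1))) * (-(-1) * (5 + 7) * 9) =-762048 / 169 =-4509.16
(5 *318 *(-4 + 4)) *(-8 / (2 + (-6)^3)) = 0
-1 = -1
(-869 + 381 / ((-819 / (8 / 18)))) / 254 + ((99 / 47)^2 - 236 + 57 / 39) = -321933021937 / 1378588302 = -233.52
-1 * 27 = -27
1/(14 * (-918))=-1/12852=-0.00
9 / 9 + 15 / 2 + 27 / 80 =707 / 80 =8.84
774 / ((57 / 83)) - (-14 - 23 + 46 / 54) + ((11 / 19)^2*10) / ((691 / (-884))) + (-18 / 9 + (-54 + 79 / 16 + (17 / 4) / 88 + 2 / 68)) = 44653154065811 / 40303299168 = 1107.93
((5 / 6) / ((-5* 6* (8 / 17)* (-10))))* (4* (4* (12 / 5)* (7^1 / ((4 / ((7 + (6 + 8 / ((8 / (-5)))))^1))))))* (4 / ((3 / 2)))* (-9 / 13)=-1904 / 325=-5.86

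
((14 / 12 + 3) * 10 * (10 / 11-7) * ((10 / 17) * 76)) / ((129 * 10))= -636500 / 72369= -8.80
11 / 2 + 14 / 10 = 69 / 10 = 6.90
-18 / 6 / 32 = -0.09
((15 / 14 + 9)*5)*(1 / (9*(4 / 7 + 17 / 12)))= 470 / 167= 2.81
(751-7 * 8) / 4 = 695 / 4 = 173.75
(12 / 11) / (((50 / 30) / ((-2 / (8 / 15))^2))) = 405 / 44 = 9.20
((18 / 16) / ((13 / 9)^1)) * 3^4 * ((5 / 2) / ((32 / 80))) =164025 / 416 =394.29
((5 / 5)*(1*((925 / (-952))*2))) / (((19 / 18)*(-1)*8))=8325 / 36176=0.23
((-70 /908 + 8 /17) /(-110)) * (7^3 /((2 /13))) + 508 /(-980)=-706685351 /83200040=-8.49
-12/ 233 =-0.05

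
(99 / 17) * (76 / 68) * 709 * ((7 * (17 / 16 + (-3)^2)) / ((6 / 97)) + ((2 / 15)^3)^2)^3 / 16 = 10596400818091983845756525315615048542777 / 24881004738000000000000000000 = 425883155832.06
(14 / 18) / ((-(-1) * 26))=7 / 234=0.03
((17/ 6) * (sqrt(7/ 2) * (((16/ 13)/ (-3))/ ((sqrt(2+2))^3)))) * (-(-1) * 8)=-68 * sqrt(14)/ 117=-2.17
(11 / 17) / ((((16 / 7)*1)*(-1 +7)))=77 / 1632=0.05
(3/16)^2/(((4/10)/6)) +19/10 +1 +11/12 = 16681/3840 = 4.34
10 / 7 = 1.43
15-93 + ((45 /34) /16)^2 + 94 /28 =-154612385 /2071552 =-74.64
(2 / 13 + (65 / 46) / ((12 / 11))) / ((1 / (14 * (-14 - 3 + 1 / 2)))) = -800723 / 2392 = -334.75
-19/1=-19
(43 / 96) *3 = 43 / 32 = 1.34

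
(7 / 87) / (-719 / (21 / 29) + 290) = -49 / 428069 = -0.00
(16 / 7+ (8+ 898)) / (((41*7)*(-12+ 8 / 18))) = -28611 / 104468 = -0.27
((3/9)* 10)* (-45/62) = -75/31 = -2.42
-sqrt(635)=-25.20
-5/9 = -0.56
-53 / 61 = -0.87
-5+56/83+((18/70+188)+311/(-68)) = 35430441/197540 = 179.36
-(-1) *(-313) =-313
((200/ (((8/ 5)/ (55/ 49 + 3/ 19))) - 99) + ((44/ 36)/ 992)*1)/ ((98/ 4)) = 2.49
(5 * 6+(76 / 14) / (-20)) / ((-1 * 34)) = -2081 / 2380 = -0.87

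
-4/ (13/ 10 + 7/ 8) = -160/ 87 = -1.84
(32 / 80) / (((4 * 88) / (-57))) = -57 / 880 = -0.06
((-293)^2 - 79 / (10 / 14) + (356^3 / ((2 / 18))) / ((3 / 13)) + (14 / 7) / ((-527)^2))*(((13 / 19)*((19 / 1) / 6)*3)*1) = 15883285899032227 / 1388645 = 11437974355.60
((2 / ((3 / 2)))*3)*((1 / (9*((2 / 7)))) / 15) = 14 / 135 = 0.10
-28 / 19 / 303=-28 / 5757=-0.00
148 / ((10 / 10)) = 148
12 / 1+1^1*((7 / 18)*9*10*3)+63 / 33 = 1308 / 11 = 118.91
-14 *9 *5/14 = -45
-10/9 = -1.11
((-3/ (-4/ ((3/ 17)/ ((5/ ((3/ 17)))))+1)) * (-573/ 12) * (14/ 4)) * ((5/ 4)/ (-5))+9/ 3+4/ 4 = 774787/ 184672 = 4.20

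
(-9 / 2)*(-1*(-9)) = -81 / 2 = -40.50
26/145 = 0.18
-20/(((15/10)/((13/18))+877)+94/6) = -156/6979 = -0.02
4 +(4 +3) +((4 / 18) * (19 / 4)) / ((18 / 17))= 3887 / 324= 12.00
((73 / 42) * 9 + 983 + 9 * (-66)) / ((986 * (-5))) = -1133 / 13804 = -0.08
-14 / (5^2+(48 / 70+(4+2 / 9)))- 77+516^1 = 4131409 / 9421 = 438.53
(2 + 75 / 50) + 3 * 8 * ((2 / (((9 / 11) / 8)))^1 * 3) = 2823 / 2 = 1411.50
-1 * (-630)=630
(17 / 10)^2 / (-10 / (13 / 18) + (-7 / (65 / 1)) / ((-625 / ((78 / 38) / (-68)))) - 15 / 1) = -151688875 / 1514062773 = -0.10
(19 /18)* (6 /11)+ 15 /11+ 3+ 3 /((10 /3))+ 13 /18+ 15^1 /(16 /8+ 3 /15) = 6623 /495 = 13.38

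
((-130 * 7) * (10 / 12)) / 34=-2275 / 102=-22.30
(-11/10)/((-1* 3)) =11/30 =0.37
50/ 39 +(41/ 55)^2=216809/ 117975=1.84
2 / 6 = 1 / 3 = 0.33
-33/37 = -0.89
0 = 0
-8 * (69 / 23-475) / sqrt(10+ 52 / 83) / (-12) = -472 * sqrt(166) / 63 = -96.53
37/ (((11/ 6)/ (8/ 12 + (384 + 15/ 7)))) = 601102/ 77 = 7806.52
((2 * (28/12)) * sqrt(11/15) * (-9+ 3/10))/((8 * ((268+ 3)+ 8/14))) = -1421 * sqrt(165)/1140600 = -0.02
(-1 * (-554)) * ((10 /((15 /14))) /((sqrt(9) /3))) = 15512 /3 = 5170.67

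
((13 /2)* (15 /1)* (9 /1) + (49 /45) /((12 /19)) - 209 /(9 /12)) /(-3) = -324301 /1620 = -200.19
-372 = -372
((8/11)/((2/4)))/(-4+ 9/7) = -112/209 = -0.54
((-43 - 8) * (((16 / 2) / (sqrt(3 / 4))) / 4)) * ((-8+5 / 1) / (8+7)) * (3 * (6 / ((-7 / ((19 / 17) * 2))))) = -2736 * sqrt(3) / 35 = -135.40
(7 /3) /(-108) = -7 /324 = -0.02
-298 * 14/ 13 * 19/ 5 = -79268/ 65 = -1219.51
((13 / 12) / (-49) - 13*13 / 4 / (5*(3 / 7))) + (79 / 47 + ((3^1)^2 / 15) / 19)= -3943894 / 218785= -18.03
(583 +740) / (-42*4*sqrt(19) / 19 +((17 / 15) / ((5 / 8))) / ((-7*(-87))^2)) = -21496652511193479375*sqrt(19) / 2729733652215001072-11886615513675 / 2729733652215001072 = -34.33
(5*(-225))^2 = 1265625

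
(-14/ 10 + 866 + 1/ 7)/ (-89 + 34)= -30266/ 1925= -15.72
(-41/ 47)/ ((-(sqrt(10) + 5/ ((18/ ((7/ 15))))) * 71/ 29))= -449442/ 97143407 + 3467124 * sqrt(10)/ 97143407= 0.11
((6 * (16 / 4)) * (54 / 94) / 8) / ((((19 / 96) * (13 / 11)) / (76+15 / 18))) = 6572016 / 11609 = 566.11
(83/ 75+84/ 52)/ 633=2654/ 617175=0.00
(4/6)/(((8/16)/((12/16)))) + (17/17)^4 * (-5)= -4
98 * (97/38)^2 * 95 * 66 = 76071765/19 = 4003777.11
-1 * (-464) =464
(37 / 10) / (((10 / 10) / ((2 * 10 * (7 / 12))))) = 259 / 6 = 43.17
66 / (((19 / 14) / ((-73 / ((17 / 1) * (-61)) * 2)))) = 134904 / 19703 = 6.85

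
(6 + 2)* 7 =56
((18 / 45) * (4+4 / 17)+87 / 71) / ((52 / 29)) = 510951 / 313820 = 1.63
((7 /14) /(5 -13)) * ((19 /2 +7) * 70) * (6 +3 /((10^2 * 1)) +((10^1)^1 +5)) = -485793 /320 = -1518.10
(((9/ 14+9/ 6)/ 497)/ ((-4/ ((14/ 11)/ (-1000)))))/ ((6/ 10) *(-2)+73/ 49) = 21/ 4436080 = 0.00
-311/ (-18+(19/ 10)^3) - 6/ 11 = 27.37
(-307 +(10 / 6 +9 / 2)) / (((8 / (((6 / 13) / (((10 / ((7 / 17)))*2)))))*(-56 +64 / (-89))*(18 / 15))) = 1124515 / 214196736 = 0.01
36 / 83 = 0.43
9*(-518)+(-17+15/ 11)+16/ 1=-51278/ 11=-4661.64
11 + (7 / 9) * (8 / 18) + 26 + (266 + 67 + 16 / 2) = 30646 / 81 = 378.35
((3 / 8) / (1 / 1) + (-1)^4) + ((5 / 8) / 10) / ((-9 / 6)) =4 / 3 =1.33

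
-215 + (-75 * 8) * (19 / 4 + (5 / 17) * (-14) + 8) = -91705 / 17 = -5394.41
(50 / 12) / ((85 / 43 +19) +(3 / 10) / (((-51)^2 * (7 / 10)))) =0.20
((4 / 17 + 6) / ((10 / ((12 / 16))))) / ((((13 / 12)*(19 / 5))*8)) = 477 / 33592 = 0.01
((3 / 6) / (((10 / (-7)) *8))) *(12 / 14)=-3 / 80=-0.04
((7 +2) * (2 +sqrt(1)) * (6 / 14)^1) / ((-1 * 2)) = -5.79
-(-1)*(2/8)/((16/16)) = 1/4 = 0.25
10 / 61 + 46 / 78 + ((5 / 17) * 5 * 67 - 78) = 860752 / 40443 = 21.28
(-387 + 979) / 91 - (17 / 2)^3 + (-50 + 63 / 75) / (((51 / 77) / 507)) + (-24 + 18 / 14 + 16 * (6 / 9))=-35503836793 / 928200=-38250.20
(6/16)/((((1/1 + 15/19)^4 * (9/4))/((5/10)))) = 130321/16036032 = 0.01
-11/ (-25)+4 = 111/ 25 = 4.44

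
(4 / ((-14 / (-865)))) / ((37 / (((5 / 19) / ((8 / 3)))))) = 12975 / 19684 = 0.66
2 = 2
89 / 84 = 1.06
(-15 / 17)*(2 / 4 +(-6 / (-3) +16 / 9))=-3.77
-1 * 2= -2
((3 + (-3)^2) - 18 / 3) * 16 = 96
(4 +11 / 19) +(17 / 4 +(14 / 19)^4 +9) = 9447609 / 521284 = 18.12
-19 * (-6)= 114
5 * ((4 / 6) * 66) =220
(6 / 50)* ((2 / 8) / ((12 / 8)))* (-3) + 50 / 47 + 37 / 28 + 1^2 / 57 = 4393457 / 1875300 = 2.34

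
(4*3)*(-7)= -84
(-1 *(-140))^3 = 2744000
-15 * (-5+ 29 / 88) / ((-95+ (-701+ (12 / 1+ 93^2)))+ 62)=0.01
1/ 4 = 0.25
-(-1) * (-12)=-12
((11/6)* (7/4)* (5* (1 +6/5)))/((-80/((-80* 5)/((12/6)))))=4235/48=88.23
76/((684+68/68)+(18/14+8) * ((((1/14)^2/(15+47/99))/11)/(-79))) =12619831616/113744534375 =0.11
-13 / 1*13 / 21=-169 / 21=-8.05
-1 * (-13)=13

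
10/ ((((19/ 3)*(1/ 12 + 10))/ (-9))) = -3240/ 2299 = -1.41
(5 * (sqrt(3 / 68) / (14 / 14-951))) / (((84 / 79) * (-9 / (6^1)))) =79 * sqrt(51) / 813960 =0.00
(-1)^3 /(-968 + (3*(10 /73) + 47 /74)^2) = 29181604 /28215858871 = 0.00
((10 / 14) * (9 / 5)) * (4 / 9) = 4 / 7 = 0.57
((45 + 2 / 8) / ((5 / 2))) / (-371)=-181 / 3710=-0.05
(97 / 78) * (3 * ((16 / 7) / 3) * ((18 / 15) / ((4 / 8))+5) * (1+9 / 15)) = 229696 / 6825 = 33.66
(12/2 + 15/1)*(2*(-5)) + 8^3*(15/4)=1710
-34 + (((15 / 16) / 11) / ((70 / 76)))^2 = -12898255 / 379456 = -33.99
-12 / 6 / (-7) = 2 / 7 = 0.29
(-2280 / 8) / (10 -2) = -285 / 8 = -35.62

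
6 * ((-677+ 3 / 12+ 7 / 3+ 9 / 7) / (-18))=56543 / 252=224.38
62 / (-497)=-62 / 497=-0.12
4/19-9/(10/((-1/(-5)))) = 29/950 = 0.03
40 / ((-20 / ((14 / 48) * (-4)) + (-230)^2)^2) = 49 / 3430274410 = 0.00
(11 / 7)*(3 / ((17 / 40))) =1320 / 119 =11.09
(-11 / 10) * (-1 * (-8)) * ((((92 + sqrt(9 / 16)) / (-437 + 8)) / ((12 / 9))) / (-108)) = -371 / 28080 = -0.01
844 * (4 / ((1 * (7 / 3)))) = 10128 / 7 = 1446.86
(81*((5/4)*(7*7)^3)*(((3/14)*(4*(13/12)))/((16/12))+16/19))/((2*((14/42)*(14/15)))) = 71632214325/2432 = 29454035.50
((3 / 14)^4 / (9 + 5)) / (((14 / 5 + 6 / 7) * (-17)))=-405 / 167186432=-0.00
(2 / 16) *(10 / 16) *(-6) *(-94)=44.06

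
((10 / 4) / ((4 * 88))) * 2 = 5 / 352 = 0.01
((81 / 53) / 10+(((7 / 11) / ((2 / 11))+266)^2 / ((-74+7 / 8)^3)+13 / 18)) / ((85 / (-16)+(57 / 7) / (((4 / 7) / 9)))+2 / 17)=1989411266992 / 355150275289875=0.01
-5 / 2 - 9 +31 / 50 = -272 / 25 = -10.88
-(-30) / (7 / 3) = 90 / 7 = 12.86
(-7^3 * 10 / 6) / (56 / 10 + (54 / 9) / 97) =-831775 / 8238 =-100.97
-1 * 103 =-103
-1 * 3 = -3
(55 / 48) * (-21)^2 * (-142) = -574035 / 8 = -71754.38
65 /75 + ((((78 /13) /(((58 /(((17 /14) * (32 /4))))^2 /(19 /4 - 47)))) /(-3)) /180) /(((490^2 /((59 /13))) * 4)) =0.87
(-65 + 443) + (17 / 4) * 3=390.75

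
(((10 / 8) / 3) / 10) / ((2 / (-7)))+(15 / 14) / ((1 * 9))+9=1005 / 112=8.97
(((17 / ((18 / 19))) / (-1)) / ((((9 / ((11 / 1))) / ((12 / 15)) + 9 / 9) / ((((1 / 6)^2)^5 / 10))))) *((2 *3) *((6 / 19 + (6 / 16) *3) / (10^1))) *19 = -259369 / 1076297932800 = -0.00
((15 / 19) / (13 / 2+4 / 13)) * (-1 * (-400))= 52000 / 1121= 46.39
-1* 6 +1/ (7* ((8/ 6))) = -165/ 28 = -5.89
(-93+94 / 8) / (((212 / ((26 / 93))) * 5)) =-845 / 39432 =-0.02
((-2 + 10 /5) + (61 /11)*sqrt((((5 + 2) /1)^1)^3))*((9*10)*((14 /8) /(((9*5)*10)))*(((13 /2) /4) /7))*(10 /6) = 5551*sqrt(7) /1056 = 13.91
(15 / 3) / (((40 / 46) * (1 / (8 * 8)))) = 368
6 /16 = 3 /8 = 0.38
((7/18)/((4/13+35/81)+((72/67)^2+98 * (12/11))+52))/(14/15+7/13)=1126581885/685615401178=0.00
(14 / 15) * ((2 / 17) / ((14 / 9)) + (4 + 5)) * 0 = 0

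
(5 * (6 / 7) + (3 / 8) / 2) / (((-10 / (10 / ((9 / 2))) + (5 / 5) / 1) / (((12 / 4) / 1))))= -1503 / 392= -3.83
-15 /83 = -0.18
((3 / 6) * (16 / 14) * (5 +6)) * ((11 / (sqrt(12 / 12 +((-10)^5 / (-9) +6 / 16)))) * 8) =23232 * sqrt(1600198) / 5600693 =5.25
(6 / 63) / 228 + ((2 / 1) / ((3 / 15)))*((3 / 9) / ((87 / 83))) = 73603 / 23142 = 3.18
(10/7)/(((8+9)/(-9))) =-90/119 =-0.76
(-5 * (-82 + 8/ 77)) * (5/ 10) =15765/ 77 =204.74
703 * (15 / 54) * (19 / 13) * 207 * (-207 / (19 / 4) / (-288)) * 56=13016045 / 26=500617.12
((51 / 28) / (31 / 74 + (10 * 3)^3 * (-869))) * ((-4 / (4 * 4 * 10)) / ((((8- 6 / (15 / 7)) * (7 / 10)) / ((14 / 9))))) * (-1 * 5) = -925 / 223058596488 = -0.00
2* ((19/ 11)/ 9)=38/ 99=0.38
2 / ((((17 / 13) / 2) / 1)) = 52 / 17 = 3.06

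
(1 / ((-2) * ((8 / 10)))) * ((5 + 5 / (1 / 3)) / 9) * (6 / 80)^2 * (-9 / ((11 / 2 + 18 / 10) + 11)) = 15 / 3904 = 0.00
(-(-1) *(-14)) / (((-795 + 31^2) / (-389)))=2723 / 83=32.81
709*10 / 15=1418 / 3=472.67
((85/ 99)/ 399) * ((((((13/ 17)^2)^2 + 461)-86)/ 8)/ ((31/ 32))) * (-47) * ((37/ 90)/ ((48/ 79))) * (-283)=258660809419/ 275781429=937.92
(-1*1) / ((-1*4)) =0.25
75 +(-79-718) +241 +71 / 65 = -31194 / 65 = -479.91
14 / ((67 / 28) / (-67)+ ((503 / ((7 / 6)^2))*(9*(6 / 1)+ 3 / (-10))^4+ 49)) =428750 / 94112574271743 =0.00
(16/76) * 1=4/19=0.21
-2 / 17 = -0.12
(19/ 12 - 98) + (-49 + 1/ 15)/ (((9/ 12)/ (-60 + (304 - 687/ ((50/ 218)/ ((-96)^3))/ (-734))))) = 1059954901933/ 4500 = 235545533.76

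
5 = 5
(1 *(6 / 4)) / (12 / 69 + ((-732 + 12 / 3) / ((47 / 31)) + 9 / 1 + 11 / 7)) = -7567 / 2368092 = -0.00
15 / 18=5 / 6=0.83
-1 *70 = -70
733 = 733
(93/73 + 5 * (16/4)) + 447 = 468.27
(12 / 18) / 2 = 1 / 3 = 0.33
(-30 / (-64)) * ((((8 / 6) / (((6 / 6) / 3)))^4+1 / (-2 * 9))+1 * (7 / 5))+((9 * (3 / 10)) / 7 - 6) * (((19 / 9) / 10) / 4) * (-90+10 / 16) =1977197 / 13440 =147.11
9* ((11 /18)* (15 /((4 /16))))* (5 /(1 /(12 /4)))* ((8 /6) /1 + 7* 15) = 526350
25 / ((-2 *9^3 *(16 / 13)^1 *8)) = -325 / 186624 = -0.00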